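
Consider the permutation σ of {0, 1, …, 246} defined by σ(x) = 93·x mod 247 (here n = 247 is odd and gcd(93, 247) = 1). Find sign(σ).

Trace 6: π^k(6) = [6, 64, 24, 9, 96, 36, 137] for k=0..6.
Cycle lengths of π_93 on ℤ/247ℤ: [36, 36, 36, 36, 36, 36, 12, 9, 9, 1]; 10 cycles in total.
With 10 cycles on 247 points, sign = (−1)^{247−10} = -1.
The Jacobi symbol (93|247) = -1 (Zolotarev) agrees.

-1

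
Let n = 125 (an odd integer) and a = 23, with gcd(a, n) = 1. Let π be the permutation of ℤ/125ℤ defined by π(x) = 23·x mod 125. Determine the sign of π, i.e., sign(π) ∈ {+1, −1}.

-1

Trace 2: π^k(2) = [2, 46, 58, 84, 57, 61, 28] for k=0..6.
Cycle type of π: 100 + 20 + 4 + 1; total 4 cycles.
4 cycles on 125: each ℓ→(−1)^(ℓ−1), product (−1)^121 = -1.
Via Zolotarev, sign(π_{23}) = (23|125) = -1.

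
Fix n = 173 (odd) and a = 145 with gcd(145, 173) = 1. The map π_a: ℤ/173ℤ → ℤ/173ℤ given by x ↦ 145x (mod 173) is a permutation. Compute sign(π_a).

Orbit of 24 under x↦145x: [24, 20, 132, 110, 34, 86, 14]… (length divides ord_173(145)).
2 cycles of lengths [172, 1].
sign(π) = (−1)^{n − #cycles} = (−1)^{173−2} = (−1)^171 = -1.
Zolotarev: (145|173) = -1, matching the cycle-count sign.

-1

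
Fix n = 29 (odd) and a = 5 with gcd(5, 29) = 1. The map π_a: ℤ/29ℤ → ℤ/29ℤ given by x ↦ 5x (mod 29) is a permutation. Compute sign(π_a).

Orbit of 5 under x↦5x: [5, 25, 9, 16, 22, 23, 28]… (length divides ord_29(5)).
Decompose π into cycles: lengths [14, 14, 1] (3 cycles, including the fixed point 0).
29 − 3 = 26 transpositions; sign(π) = (−1)^26 = +1.

+1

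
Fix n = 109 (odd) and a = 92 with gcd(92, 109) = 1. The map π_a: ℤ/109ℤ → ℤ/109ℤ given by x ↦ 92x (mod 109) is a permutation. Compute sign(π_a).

Trace 2: π^k(2) = [2, 75, 33, 93, 54, 63, 19] for k=0..6.
The orbit structure of x ↦ 92x mod 109: 4 orbits of sizes [36, 36, 36, 1].
n − c = 109 − 4 = 105; sign = (−1)^105 = -1.
(92|109)_J = -1 (Zolotarev's lemma cross-check).

-1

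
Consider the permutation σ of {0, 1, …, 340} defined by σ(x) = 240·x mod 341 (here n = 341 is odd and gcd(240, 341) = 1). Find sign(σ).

-1

Orbit of 47 under x↦240x: [47, 27, 1, 240, 312, 201, 159]… (length divides ord_341(240)).
36 cycles of lengths [10, 10, 10, 10, 10, 10, 10, 10, 10, 10, 10, 10, 10, 10, 10, 10, 10, 10, 10, 10, 10, 10, 10, 10, 10, 10, 10, 10, 10, 10, 10, 10, 10, 5, 5, 1].
341 − 36 = 305 transpositions; sign(π) = (−1)^305 = -1.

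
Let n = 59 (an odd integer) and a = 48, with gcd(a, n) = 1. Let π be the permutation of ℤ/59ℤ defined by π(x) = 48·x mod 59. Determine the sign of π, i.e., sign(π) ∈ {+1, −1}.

Start at x=15: 15 → 12 → 45 → 36 → 17 → 49 → 51 → … (one orbit).
3 cycles of lengths [29, 29, 1].
With 3 cycles on 59 points, sign = (−1)^{59−3} = +1.
The Jacobi symbol (48|59) = +1 (Zolotarev) agrees.

+1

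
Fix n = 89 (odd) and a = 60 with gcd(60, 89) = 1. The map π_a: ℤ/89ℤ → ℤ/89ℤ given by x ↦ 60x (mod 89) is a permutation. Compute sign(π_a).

-1

Orbit of 23 under x↦60x: [23, 45, 30, 20, 43, 88, 29]… (length divides ord_89(60)).
π_60 has 2 disjoint cycles with lengths [88, 1] on {0,…,88}.
n − c = 89 − 2 = 87; sign = (−1)^87 = -1.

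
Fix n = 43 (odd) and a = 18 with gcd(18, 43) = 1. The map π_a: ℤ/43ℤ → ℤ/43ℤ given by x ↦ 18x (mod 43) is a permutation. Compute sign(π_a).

-1

Start at x=34: 34 → 10 → 8 → 15 → 12 → 1 → 18 → … (one orbit).
Cycle lengths of π_18 on ℤ/43ℤ: [42, 1]; 2 cycles in total.
2 cycles on 43: each ℓ→(−1)^(ℓ−1), product (−1)^41 = -1.
The Jacobi symbol (18|43) = -1 (Zolotarev) agrees.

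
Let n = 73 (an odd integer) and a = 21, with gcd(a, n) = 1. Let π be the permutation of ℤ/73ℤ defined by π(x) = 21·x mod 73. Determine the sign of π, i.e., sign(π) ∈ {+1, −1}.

-1

Start at x=7: 7 → 1 → 21 → 3 → 63 → 9 → 43 → … (one orbit).
Cycle type of π: 24×3 + 1; total 4 cycles.
With 4 cycles on 73 points, sign = (−1)^{73−4} = -1.
Check: (21/73) = -1 by Zolotarev.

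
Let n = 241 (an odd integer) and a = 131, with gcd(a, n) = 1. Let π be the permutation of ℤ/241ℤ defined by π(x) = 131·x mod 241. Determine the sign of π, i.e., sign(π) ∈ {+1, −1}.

-1

Start at x=145: 145 → 197 → 20 → 210 → 36 → 137 → 113 → … (one orbit).
Decompose π into cycles: lengths [240, 1] (2 cycles, including the fixed point 0).
2 cycles on 241: each ℓ→(−1)^(ℓ−1), product (−1)^239 = -1.
Check: (131/241) = -1 by Zolotarev.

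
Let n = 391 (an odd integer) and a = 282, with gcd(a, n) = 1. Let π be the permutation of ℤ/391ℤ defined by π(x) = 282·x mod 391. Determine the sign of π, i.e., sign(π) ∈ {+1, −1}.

-1

Orbit of 154 under x↦282x: [154, 27, 185, 167, 174, 193, 77]… (length divides ord_391(282)).
Decompose π into cycles: lengths [176, 176, 16, 11, 11, 1] (6 cycles, including the fixed point 0).
Σ(ℓ_i−1) = 391−6 = 385; sign = (−1)^385 = -1.
Via Zolotarev, sign(π_{282}) = (282|391) = -1.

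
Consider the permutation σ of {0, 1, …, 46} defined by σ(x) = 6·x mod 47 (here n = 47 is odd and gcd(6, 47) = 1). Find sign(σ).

Start at x=17: 17 → 8 → 1 → 6 → 36 → 28 → 27 → … (one orbit).
3 cycles of lengths [23, 23, 1].
Σ(ℓ_i−1) = 47−3 = 44; sign = (−1)^44 = +1.
Zolotarev: (6|47) = +1, matching the cycle-count sign.

+1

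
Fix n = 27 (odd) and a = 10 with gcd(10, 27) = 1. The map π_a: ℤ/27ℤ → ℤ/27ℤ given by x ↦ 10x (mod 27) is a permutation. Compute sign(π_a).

+1

Start at x=19: 19 → 1 → 10 → 19 (one orbit).
Cycle type of π: 3×6 + 1×9; total 15 cycles.
sign(π) = (−1)^{n − #cycles} = (−1)^{27−15} = (−1)^12 = +1.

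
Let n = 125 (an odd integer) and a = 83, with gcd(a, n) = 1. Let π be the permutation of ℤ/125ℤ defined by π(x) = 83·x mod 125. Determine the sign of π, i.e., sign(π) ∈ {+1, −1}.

-1

Start at x=37: 37 → 71 → 18 → 119 → 2 → 41 → 28 → … (one orbit).
π_83 has 4 disjoint cycles with lengths [100, 20, 4, 1] on {0,…,124}.
Σ(ℓ_i−1) = 125−4 = 121; sign = (−1)^121 = -1.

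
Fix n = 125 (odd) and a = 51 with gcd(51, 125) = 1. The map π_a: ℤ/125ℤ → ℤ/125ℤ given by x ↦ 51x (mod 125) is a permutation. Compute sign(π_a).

+1

Orbit of 51 under x↦51x: [51, 101, 26, 76, 1]… (length divides ord_125(51)).
Cycle lengths of π_51 on ℤ/125ℤ: [5, 5, 5, 5, 5, 5, 5, 5, 5, 5, 5, 5, 5, 5, 5, 5, 5, 5, 5, 5, 1, 1, 1, 1, 1, 1, 1, 1, 1, 1, 1, 1, 1, 1, 1, 1, 1, 1, 1, 1, 1, 1, 1, 1, 1]; 45 cycles in total.
sign(π) = (−1)^{n − #cycles} = (−1)^{125−45} = (−1)^80 = +1.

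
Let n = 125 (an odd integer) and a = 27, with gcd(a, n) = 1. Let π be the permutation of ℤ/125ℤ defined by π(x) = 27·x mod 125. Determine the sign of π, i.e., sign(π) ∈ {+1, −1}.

Start at x=31: 31 → 87 → 99 → 48 → 46 → 117 → 34 → … (one orbit).
Cycle type of π: 100 + 20 + 4 + 1; total 4 cycles.
Σ(ℓ_i−1) = 125−4 = 121; sign = (−1)^121 = -1.
Via Zolotarev, sign(π_{27}) = (27|125) = -1.

-1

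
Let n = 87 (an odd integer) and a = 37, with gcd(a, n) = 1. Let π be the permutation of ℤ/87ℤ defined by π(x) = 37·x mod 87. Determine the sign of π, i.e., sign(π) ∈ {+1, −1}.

Trace 64: π^k(64) = [64, 19, 7, 85, 13, 46, 49] for k=0..6.
The orbit structure of x ↦ 37x mod 87: 6 orbits of sizes [28, 28, 28, 1, 1, 1].
Σ(ℓ_i−1) = 87−6 = 81; sign = (−1)^81 = -1.
The Jacobi symbol (37|87) = -1 (Zolotarev) agrees.

-1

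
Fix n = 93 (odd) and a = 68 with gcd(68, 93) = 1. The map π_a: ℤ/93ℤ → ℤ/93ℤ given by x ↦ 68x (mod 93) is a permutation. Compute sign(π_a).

Orbit of 92 under x↦68x: [92, 25, 26, 1, 68, 67]… (length divides ord_93(68)).
Decompose π into cycles: lengths [6, 6, 6, 6, 6, 6, 6, 6, 6, 6, 6, 6, 6, 6, 6, 2, 1] (17 cycles, including the fixed point 0).
n − c = 93 − 17 = 76; sign = (−1)^76 = +1.
(68|93)_J = +1 (Zolotarev's lemma cross-check).

+1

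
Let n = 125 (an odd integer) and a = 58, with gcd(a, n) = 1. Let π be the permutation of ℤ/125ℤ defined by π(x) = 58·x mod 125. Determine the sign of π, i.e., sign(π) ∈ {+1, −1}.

Orbit of 44 under x↦58x: [44, 52, 16, 53, 74, 42, 61]… (length divides ord_125(58)).
π_58 has 4 disjoint cycles with lengths [100, 20, 4, 1] on {0,…,124}.
125 − 4 = 121 transpositions; sign(π) = (−1)^121 = -1.
The Jacobi symbol (58|125) = -1 (Zolotarev) agrees.

-1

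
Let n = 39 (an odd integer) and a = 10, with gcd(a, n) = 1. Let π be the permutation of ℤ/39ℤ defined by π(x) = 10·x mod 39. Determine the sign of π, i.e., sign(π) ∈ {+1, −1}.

+1

Trace 4: π^k(4) = [4, 1, 10, 22, 25, 16] for k=0..5.
9 cycles of lengths [6, 6, 6, 6, 6, 6, 1, 1, 1].
Σ(ℓ_i−1) = 39−9 = 30; sign = (−1)^30 = +1.
Via Zolotarev, sign(π_{10}) = (10|39) = +1.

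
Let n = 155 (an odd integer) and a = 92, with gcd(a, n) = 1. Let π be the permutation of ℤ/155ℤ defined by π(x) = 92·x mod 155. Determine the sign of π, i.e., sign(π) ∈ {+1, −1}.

Start at x=94: 94 → 123 → 1 → 92 → 94 (one orbit).
47 cycles of lengths [4, 4, 4, 4, 4, 4, 4, 4, 4, 4, 4, 4, 4, 4, 4, 4, 4, 4, 4, 4, 4, 4, 4, 4, 4, 4, 4, 4, 4, 4, 4, 2, 2, 2, 2, 2, 2, 2, 2, 2, 2, 2, 2, 2, 2, 2, 1].
155 − 47 = 108 transpositions; sign(π) = (−1)^108 = +1.

+1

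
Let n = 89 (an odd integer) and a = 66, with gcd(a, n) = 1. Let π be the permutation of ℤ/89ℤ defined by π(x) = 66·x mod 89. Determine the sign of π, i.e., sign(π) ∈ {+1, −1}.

Trace 37: π^k(37) = [37, 39, 82, 72, 35, 85, 3] for k=0..6.
2 cycles of lengths [88, 1].
2 cycles on 89: each ℓ→(−1)^(ℓ−1), product (−1)^87 = -1.

-1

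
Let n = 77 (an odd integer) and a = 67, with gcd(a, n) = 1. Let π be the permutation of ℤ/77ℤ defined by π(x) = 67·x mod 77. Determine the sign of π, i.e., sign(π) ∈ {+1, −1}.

Orbit of 23 under x↦67x: [23, 1, 67]… (length divides ord_77(67)).
Decompose π into cycles: lengths [3, 3, 3, 3, 3, 3, 3, 3, 3, 3, 3, 3, 3, 3, 3, 3, 3, 3, 3, 3, 3, 3, 1, 1, 1, 1, 1, 1, 1, 1, 1, 1, 1] (33 cycles, including the fixed point 0).
33 cycles on 77: each ℓ→(−1)^(ℓ−1), product (−1)^44 = +1.

+1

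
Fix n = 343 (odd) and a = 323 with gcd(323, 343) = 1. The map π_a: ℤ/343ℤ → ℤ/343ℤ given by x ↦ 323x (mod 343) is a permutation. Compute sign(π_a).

Trace 204: π^k(204) = [204, 36, 309, 337, 120, 1, 323] for k=0..6.
Cycle lengths of π_323 on ℤ/343ℤ: [49, 49, 49, 49, 49, 49, 7, 7, 7, 7, 7, 7, 1, 1, 1, 1, 1, 1, 1]; 19 cycles in total.
n − c = 343 − 19 = 324; sign = (−1)^324 = +1.
Check: (323/343) = +1 by Zolotarev.

+1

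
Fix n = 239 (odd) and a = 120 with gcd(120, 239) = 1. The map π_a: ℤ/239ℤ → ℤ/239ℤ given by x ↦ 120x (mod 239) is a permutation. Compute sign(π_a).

+1

Orbit of 170 under x↦120x: [170, 85, 162, 81, 160, 80, 40]… (length divides ord_239(120)).
Cycle type of π: 119×2 + 1; total 3 cycles.
sign(π) = (−1)^{n − #cycles} = (−1)^{239−3} = (−1)^236 = +1.
Check: (120/239) = +1 by Zolotarev.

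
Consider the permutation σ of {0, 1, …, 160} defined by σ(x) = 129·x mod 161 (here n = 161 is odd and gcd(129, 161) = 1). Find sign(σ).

+1

Start at x=151: 151 → 159 → 64 → 45 → 9 → 34 → 39 → … (one orbit).
π_129 has 5 disjoint cycles with lengths [66, 66, 22, 6, 1] on {0,…,160}.
sign(π) = (−1)^{n − #cycles} = (−1)^{161−5} = (−1)^156 = +1.
Zolotarev: (129|161) = +1, matching the cycle-count sign.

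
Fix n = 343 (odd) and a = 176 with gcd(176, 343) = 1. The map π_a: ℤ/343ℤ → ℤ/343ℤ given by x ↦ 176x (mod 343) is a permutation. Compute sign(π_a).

+1

Orbit of 218 under x↦176x: [218, 295, 127, 57, 85, 211, 92]… (length divides ord_343(176)).
Cycle lengths of π_176 on ℤ/343ℤ: [49, 49, 49, 49, 49, 49, 7, 7, 7, 7, 7, 7, 1, 1, 1, 1, 1, 1, 1]; 19 cycles in total.
Σ(ℓ_i−1) = 343−19 = 324; sign = (−1)^324 = +1.
Check: (176/343) = +1 by Zolotarev.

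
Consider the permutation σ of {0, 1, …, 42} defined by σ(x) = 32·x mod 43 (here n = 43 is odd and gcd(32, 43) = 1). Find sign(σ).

-1

Trace 4: π^k(4) = [4, 42, 11, 8, 41, 22, 16] for k=0..6.
Cycle type of π: 14×3 + 1; total 4 cycles.
4 cycles on 43: each ℓ→(−1)^(ℓ−1), product (−1)^39 = -1.
Via Zolotarev, sign(π_{32}) = (32|43) = -1.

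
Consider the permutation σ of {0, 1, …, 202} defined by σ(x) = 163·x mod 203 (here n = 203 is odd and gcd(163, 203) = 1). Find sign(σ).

-1

Orbit of 177 under x↦163x: [177, 25, 15, 9, 46, 190, 114]… (length divides ord_203(163)).
Cycle lengths of π_163 on ℤ/203ℤ: [84, 84, 28, 3, 3, 1]; 6 cycles in total.
n − c = 203 − 6 = 197; sign = (−1)^197 = -1.
Check: (163/203) = -1 by Zolotarev.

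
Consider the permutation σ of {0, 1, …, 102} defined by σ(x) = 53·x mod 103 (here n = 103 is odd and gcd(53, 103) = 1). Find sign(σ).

-1

Trace 101: π^k(101) = [101, 100, 47, 19, 80, 17, 77] for k=0..6.
The orbit structure of x ↦ 53x mod 103: 2 orbits of sizes [102, 1].
n − c = 103 − 2 = 101; sign = (−1)^101 = -1.
The Jacobi symbol (53|103) = -1 (Zolotarev) agrees.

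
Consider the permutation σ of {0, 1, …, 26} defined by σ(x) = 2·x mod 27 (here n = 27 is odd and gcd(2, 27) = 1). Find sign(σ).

Start at x=10: 10 → 20 → 13 → 26 → 25 → 23 → 19 → … (one orbit).
π_2 has 4 disjoint cycles with lengths [18, 6, 2, 1] on {0,…,26}.
4 cycles on 27: each ℓ→(−1)^(ℓ−1), product (−1)^23 = -1.
(2|27)_J = -1 (Zolotarev's lemma cross-check).

-1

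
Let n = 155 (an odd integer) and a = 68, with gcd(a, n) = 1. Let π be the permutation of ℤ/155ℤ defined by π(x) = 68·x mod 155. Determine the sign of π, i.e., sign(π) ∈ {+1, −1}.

+1

Orbit of 57 under x↦68x: [57, 1, 68, 129, 92, 56, 88]… (length divides ord_155(68)).
17 cycles of lengths [12, 12, 12, 12, 12, 12, 12, 12, 12, 12, 6, 6, 6, 6, 6, 4, 1].
sign(π) = (−1)^{n − #cycles} = (−1)^{155−17} = (−1)^138 = +1.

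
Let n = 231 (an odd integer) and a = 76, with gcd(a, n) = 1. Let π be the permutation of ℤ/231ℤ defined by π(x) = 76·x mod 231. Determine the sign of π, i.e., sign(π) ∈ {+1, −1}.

+1

Trace 1: π^k(1) = [1, 76] for k=0..1.
The orbit structure of x ↦ 76x mod 231: 117 orbits of sizes [2, 2, 2, 2, 2, 2, 2, 2, 2, 2, 2, 2, 2, 2, 2, 2, 2, 2, 2, 2, 2, 2, 2, 2, 2, 2, 2, 2, 2, 2, 2, 2, 2, 2, 2, 2, 2, 2, 2, 2, 2, 2, 2, 2, 2, 2, 2, 2, 2, 2, 2, 2, 2, 2, 2, 2, 2, 2, 2, 2, 2, 2, 2, 2, 2, 2, 2, 2, 2, 2, 2, 2, 2, 2, 2, 2, 2, 2, 2, 2, 2, 2, 2, 2, 2, 2, 2, 2, 2, 2, 2, 2, 2, 2, 2, 2, 2, 2, 2, 2, 2, 2, 2, 2, 2, 2, 2, 2, 2, 2, 2, 2, 2, 2, 1, 1, 1].
117 cycles on 231: each ℓ→(−1)^(ℓ−1), product (−1)^114 = +1.
Zolotarev: (76|231) = +1, matching the cycle-count sign.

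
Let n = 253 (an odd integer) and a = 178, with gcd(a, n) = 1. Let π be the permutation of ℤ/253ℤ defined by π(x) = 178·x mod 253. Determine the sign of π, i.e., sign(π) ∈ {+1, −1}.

+1

Trace 58: π^k(58) = [58, 204, 133, 145, 4, 206, 236] for k=0..6.
Decompose π into cycles: lengths [110, 110, 22, 10, 1] (5 cycles, including the fixed point 0).
5 cycles on 253: each ℓ→(−1)^(ℓ−1), product (−1)^248 = +1.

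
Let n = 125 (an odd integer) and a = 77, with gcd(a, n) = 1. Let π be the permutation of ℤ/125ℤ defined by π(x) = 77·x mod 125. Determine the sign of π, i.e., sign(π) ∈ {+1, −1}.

Trace 3: π^k(3) = [3, 106, 37, 99, 123, 96, 17] for k=0..6.
4 cycles of lengths [100, 20, 4, 1].
sign(π) = (−1)^{n − #cycles} = (−1)^{125−4} = (−1)^121 = -1.

-1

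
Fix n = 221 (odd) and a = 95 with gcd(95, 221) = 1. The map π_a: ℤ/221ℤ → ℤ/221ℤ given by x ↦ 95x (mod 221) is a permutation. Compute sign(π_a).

-1

Trace 114: π^k(114) = [114, 1, 95, 185, 116, 191, 23] for k=0..6.
The orbit structure of x ↦ 95x mod 221: 8 orbits of sizes [48, 48, 48, 48, 16, 6, 6, 1].
n − c = 221 − 8 = 213; sign = (−1)^213 = -1.
(95|221)_J = -1 (Zolotarev's lemma cross-check).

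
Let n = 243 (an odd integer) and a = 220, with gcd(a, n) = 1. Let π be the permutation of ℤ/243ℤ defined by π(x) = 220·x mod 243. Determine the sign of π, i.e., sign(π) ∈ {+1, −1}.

Start at x=142: 142 → 136 → 31 → 16 → 118 → 202 → 214 → … (one orbit).
The orbit structure of x ↦ 220x mod 243: 11 orbits of sizes [81, 81, 27, 27, 9, 9, 3, 3, 1, 1, 1].
With 11 cycles on 243 points, sign = (−1)^{243−11} = +1.
Zolotarev: (220|243) = +1, matching the cycle-count sign.

+1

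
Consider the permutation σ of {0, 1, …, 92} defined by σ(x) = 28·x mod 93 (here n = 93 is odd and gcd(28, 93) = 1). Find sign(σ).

+1

Start at x=67: 67 → 16 → 76 → 82 → 64 → 25 → 49 → … (one orbit).
The orbit structure of x ↦ 28x mod 93: 9 orbits of sizes [15, 15, 15, 15, 15, 15, 1, 1, 1].
Σ(ℓ_i−1) = 93−9 = 84; sign = (−1)^84 = +1.
Zolotarev: (28|93) = +1, matching the cycle-count sign.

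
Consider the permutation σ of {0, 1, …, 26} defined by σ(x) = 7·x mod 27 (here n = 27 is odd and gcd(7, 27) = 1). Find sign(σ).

Orbit of 25 under x↦7x: [25, 13, 10, 16, 4, 1, 7]… (length divides ord_27(7)).
Cycle type of π: 9×2 + 3×2 + 1×3; total 7 cycles.
7 cycles on 27: each ℓ→(−1)^(ℓ−1), product (−1)^20 = +1.
Check: (7/27) = +1 by Zolotarev.

+1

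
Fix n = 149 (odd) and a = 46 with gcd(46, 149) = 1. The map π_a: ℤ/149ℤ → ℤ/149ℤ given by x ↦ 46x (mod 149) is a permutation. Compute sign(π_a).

Orbit of 142 under x↦46x: [142, 125, 88, 25, 107, 5, 81]… (length divides ord_149(46)).
Decompose π into cycles: lengths [37, 37, 37, 37, 1] (5 cycles, including the fixed point 0).
Σ(ℓ_i−1) = 149−5 = 144; sign = (−1)^144 = +1.
(46|149)_J = +1 (Zolotarev's lemma cross-check).

+1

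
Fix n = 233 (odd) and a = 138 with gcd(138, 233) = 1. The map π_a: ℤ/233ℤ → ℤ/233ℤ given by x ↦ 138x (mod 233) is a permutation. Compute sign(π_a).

Start at x=64: 64 → 211 → 226 → 199 → 201 → 11 → 120 → … (one orbit).
The orbit structure of x ↦ 138x mod 233: 2 orbits of sizes [232, 1].
n − c = 233 − 2 = 231; sign = (−1)^231 = -1.

-1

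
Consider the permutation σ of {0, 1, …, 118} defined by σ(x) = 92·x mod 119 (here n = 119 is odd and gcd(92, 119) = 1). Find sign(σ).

-1

Start at x=64: 64 → 57 → 8 → 22 → 1 → 92 → 15 → … (one orbit).
The orbit structure of x ↦ 92x mod 119: 14 orbits of sizes [16, 16, 16, 16, 16, 16, 16, 1, 1, 1, 1, 1, 1, 1].
119 − 14 = 105 transpositions; sign(π) = (−1)^105 = -1.
Check: (92/119) = -1 by Zolotarev.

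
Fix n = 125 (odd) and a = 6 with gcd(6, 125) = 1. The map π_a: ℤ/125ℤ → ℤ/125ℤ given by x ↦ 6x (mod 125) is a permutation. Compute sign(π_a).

+1

Start at x=21: 21 → 1 → 6 → 36 → 91 → 46 → 26 → … (one orbit).
Decompose π into cycles: lengths [25, 25, 25, 25, 5, 5, 5, 5, 1, 1, 1, 1, 1] (13 cycles, including the fixed point 0).
125 − 13 = 112 transpositions; sign(π) = (−1)^112 = +1.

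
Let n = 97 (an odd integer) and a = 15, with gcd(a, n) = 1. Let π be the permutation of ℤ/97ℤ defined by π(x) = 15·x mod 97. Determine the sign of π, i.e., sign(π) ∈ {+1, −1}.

-1

Orbit of 72 under x↦15x: [72, 13, 1, 15, 31, 77, 88]… (length divides ord_97(15)).
The orbit structure of x ↦ 15x mod 97: 2 orbits of sizes [96, 1].
sign(π) = (−1)^{n − #cycles} = (−1)^{97−2} = (−1)^95 = -1.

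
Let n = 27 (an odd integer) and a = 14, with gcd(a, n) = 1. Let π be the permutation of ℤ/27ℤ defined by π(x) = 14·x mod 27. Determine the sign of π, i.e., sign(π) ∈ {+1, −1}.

-1

Start at x=11: 11 → 19 → 23 → 25 → 26 → 13 → 20 → … (one orbit).
π_14 has 4 disjoint cycles with lengths [18, 6, 2, 1] on {0,…,26}.
27 − 4 = 23 transpositions; sign(π) = (−1)^23 = -1.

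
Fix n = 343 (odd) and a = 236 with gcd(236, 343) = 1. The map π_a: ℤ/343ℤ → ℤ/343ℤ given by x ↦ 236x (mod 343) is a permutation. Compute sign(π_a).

-1

Orbit of 153 under x↦236x: [153, 93, 339, 85, 166, 74, 314]… (length divides ord_343(236)).
Decompose π into cycles: lengths [294, 42, 6, 1] (4 cycles, including the fixed point 0).
sign(π) = (−1)^{n − #cycles} = (−1)^{343−4} = (−1)^339 = -1.
Check: (236/343) = -1 by Zolotarev.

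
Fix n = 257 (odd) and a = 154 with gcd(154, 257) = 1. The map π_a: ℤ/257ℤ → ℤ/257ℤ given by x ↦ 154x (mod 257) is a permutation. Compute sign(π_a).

Orbit of 128 under x↦154x: [128, 180, 221, 110, 235, 210, 215]… (length divides ord_257(154)).
π_154 has 2 disjoint cycles with lengths [256, 1] on {0,…,256}.
sign(π) = (−1)^{n − #cycles} = (−1)^{257−2} = (−1)^255 = -1.
Via Zolotarev, sign(π_{154}) = (154|257) = -1.

-1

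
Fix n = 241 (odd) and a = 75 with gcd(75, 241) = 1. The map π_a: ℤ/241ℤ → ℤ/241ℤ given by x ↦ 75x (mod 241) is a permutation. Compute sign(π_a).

+1

Orbit of 18 under x↦75x: [18, 145, 30, 81, 50, 135, 3]… (length divides ord_241(75)).
π_75 has 3 disjoint cycles with lengths [120, 120, 1] on {0,…,240}.
Σ(ℓ_i−1) = 241−3 = 238; sign = (−1)^238 = +1.
(75|241)_J = +1 (Zolotarev's lemma cross-check).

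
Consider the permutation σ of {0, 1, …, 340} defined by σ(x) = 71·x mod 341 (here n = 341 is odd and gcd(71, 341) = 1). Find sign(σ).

+1

Start at x=157: 157 → 235 → 317 → 1 → 71 → 267 → 202 → … (one orbit).
π_71 has 25 disjoint cycles with lengths [15, 15, 15, 15, 15, 15, 15, 15, 15, 15, 15, 15, 15, 15, 15, 15, 15, 15, 15, 15, 15, 15, 5, 5, 1] on {0,…,340}.
341 − 25 = 316 transpositions; sign(π) = (−1)^316 = +1.
Zolotarev: (71|341) = +1, matching the cycle-count sign.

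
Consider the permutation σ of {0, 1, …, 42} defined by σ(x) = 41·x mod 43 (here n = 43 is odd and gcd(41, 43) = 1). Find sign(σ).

+1

Orbit of 11 under x↦41x: [11, 21, 1, 41, 4, 35, 16]… (length divides ord_43(41)).
Decompose π into cycles: lengths [7, 7, 7, 7, 7, 7, 1] (7 cycles, including the fixed point 0).
7 cycles on 43: each ℓ→(−1)^(ℓ−1), product (−1)^36 = +1.
Via Zolotarev, sign(π_{41}) = (41|43) = +1.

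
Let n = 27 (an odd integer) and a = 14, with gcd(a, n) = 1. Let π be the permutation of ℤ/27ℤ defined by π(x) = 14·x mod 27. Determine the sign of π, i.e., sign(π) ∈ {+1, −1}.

-1

Trace 17: π^k(17) = [17, 22, 11, 19, 23, 25, 26] for k=0..6.
4 cycles of lengths [18, 6, 2, 1].
sign(π) = (−1)^{n − #cycles} = (−1)^{27−4} = (−1)^23 = -1.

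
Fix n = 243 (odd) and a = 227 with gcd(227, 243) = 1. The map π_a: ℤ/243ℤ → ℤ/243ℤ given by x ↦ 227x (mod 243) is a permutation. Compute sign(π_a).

-1

Start at x=65: 65 → 175 → 116 → 88 → 50 → 172 → 164 → … (one orbit).
Cycle lengths of π_227 on ℤ/243ℤ: [162, 54, 18, 6, 2, 1]; 6 cycles in total.
With 6 cycles on 243 points, sign = (−1)^{243−6} = -1.
(227|243)_J = -1 (Zolotarev's lemma cross-check).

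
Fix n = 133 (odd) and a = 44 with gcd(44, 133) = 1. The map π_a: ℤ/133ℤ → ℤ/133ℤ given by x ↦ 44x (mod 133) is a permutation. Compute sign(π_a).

Orbit of 106 under x↦44x: [106, 9, 130, 1, 44, 74, 64]… (length divides ord_133(44)).
17 cycles of lengths [9, 9, 9, 9, 9, 9, 9, 9, 9, 9, 9, 9, 9, 9, 3, 3, 1].
17 cycles on 133: each ℓ→(−1)^(ℓ−1), product (−1)^116 = +1.

+1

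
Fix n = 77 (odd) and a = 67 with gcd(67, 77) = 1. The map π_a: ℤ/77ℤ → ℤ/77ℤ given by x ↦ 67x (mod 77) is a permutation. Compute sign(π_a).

+1

Trace 1: π^k(1) = [1, 67, 23] for k=0..2.
π_67 has 33 disjoint cycles with lengths [3, 3, 3, 3, 3, 3, 3, 3, 3, 3, 3, 3, 3, 3, 3, 3, 3, 3, 3, 3, 3, 3, 1, 1, 1, 1, 1, 1, 1, 1, 1, 1, 1] on {0,…,76}.
Σ(ℓ_i−1) = 77−33 = 44; sign = (−1)^44 = +1.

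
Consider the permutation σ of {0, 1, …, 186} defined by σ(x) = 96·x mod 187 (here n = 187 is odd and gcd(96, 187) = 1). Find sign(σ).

+1

Start at x=89: 89 → 129 → 42 → 105 → 169 → 142 → 168 → … (one orbit).
5 cycles of lengths [80, 80, 16, 10, 1].
n − c = 187 − 5 = 182; sign = (−1)^182 = +1.
Check: (96/187) = +1 by Zolotarev.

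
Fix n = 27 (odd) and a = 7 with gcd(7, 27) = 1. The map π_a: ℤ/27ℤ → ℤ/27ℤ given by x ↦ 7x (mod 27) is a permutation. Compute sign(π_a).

+1

Trace 19: π^k(19) = [19, 25, 13, 10, 16, 4, 1] for k=0..6.
The orbit structure of x ↦ 7x mod 27: 7 orbits of sizes [9, 9, 3, 3, 1, 1, 1].
With 7 cycles on 27 points, sign = (−1)^{27−7} = +1.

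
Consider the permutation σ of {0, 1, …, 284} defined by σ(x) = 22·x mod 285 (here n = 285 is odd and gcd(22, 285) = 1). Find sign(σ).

Trace 13: π^k(13) = [13, 1, 22, 199, 103, 271, 262] for k=0..6.
Cycle lengths of π_22 on ℤ/285ℤ: [36, 36, 36, 36, 36, 36, 18, 18, 18, 4, 4, 4, 1, 1, 1]; 15 cycles in total.
15 cycles on 285: each ℓ→(−1)^(ℓ−1), product (−1)^270 = +1.
Via Zolotarev, sign(π_{22}) = (22|285) = +1.

+1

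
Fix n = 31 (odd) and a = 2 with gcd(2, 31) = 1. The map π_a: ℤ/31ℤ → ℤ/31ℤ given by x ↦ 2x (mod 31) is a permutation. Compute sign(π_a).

Start at x=1: 1 → 2 → 4 → 8 → 16 → 1 (one orbit).
7 cycles of lengths [5, 5, 5, 5, 5, 5, 1].
sign(π) = (−1)^{n − #cycles} = (−1)^{31−7} = (−1)^24 = +1.
Check: (2/31) = +1 by Zolotarev.

+1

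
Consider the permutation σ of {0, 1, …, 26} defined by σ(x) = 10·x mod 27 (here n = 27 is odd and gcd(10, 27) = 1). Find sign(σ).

+1

Orbit of 1 under x↦10x: [1, 10, 19]… (length divides ord_27(10)).
15 cycles of lengths [3, 3, 3, 3, 3, 3, 1, 1, 1, 1, 1, 1, 1, 1, 1].
Σ(ℓ_i−1) = 27−15 = 12; sign = (−1)^12 = +1.
(10|27)_J = +1 (Zolotarev's lemma cross-check).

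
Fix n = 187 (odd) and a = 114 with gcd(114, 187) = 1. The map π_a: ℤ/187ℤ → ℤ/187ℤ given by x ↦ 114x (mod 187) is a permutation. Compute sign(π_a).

-1

Trace 93: π^k(93) = [93, 130, 47, 122, 70, 126, 152] for k=0..6.
Cycle lengths of π_114 on ℤ/187ℤ: [80, 80, 16, 5, 5, 1]; 6 cycles in total.
sign(π) = (−1)^{n − #cycles} = (−1)^{187−6} = (−1)^181 = -1.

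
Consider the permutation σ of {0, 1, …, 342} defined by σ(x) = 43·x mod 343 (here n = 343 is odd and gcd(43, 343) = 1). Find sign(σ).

+1

Orbit of 288 under x↦43x: [288, 36, 176, 22, 260, 204, 197]… (length divides ord_343(43)).
Decompose π into cycles: lengths [49, 49, 49, 49, 49, 49, 7, 7, 7, 7, 7, 7, 1, 1, 1, 1, 1, 1, 1] (19 cycles, including the fixed point 0).
sign(π) = (−1)^{n − #cycles} = (−1)^{343−19} = (−1)^324 = +1.
Zolotarev: (43|343) = +1, matching the cycle-count sign.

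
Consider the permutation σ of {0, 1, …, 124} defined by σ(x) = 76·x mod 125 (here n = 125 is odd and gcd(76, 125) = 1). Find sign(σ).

Trace 76: π^k(76) = [76, 26, 101, 51, 1] for k=0..4.
Decompose π into cycles: lengths [5, 5, 5, 5, 5, 5, 5, 5, 5, 5, 5, 5, 5, 5, 5, 5, 5, 5, 5, 5, 1, 1, 1, 1, 1, 1, 1, 1, 1, 1, 1, 1, 1, 1, 1, 1, 1, 1, 1, 1, 1, 1, 1, 1, 1] (45 cycles, including the fixed point 0).
125 − 45 = 80 transpositions; sign(π) = (−1)^80 = +1.
Check: (76/125) = +1 by Zolotarev.

+1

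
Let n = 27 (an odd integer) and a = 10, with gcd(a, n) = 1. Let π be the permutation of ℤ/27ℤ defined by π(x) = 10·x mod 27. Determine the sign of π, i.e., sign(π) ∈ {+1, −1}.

+1

Start at x=19: 19 → 1 → 10 → 19 (one orbit).
Decompose π into cycles: lengths [3, 3, 3, 3, 3, 3, 1, 1, 1, 1, 1, 1, 1, 1, 1] (15 cycles, including the fixed point 0).
27 − 15 = 12 transpositions; sign(π) = (−1)^12 = +1.
Check: (10/27) = +1 by Zolotarev.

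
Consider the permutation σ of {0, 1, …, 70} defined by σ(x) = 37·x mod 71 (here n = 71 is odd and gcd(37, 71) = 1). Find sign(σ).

+1

Start at x=1: 1 → 37 → 20 → 30 → 45 → 32 → 48 → 1 (one orbit).
π_37 has 11 disjoint cycles with lengths [7, 7, 7, 7, 7, 7, 7, 7, 7, 7, 1] on {0,…,70}.
n − c = 71 − 11 = 60; sign = (−1)^60 = +1.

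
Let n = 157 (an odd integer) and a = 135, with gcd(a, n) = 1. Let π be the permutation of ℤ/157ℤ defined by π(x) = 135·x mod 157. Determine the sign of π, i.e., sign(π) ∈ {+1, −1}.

-1

Start at x=129: 129 → 145 → 107 → 1 → 135 → 13 → 28 → … (one orbit).
Cycle type of π: 12×13 + 1; total 14 cycles.
14 cycles on 157: each ℓ→(−1)^(ℓ−1), product (−1)^143 = -1.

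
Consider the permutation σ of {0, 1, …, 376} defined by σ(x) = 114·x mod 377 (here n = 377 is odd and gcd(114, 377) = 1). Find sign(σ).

-1

Start at x=10: 10 → 9 → 272 → 94 → 160 → 144 → 205 → … (one orbit).
Cycle lengths of π_114 on ℤ/377ℤ: [84, 84, 84, 84, 28, 6, 6, 1]; 8 cycles in total.
sign(π) = (−1)^{n − #cycles} = (−1)^{377−8} = (−1)^369 = -1.
Zolotarev: (114|377) = -1, matching the cycle-count sign.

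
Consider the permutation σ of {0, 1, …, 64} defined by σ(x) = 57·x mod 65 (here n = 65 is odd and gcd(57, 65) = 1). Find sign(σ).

+1

Orbit of 8 under x↦57x: [8, 1, 57, 64]… (length divides ord_65(57)).
Decompose π into cycles: lengths [4, 4, 4, 4, 4, 4, 4, 4, 4, 4, 4, 4, 4, 4, 4, 4, 1] (17 cycles, including the fixed point 0).
With 17 cycles on 65 points, sign = (−1)^{65−17} = +1.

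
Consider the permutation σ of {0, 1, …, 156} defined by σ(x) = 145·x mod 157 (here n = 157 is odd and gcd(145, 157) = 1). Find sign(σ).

Orbit of 156 under x↦145x: [156, 12, 13, 1, 145, 144]… (length divides ord_157(145)).
Decompose π into cycles: lengths [6, 6, 6, 6, 6, 6, 6, 6, 6, 6, 6, 6, 6, 6, 6, 6, 6, 6, 6, 6, 6, 6, 6, 6, 6, 6, 1] (27 cycles, including the fixed point 0).
sign(π) = (−1)^{n − #cycles} = (−1)^{157−27} = (−1)^130 = +1.
Via Zolotarev, sign(π_{145}) = (145|157) = +1.

+1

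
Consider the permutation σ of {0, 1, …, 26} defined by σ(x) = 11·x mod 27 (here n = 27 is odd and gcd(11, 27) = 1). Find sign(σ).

Start at x=23: 23 → 10 → 2 → 22 → 26 → 16 → 14 → … (one orbit).
Cycle lengths of π_11 on ℤ/27ℤ: [18, 6, 2, 1]; 4 cycles in total.
Σ(ℓ_i−1) = 27−4 = 23; sign = (−1)^23 = -1.
The Jacobi symbol (11|27) = -1 (Zolotarev) agrees.

-1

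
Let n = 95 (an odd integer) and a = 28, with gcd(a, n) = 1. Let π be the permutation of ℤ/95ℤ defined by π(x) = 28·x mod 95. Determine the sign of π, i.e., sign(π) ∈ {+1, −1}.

Trace 64: π^k(64) = [64, 82, 16, 68, 4, 17, 1] for k=0..6.
π_28 has 6 disjoint cycles with lengths [36, 36, 9, 9, 4, 1] on {0,…,94}.
sign(π) = (−1)^{n − #cycles} = (−1)^{95−6} = (−1)^89 = -1.
(28|95)_J = -1 (Zolotarev's lemma cross-check).

-1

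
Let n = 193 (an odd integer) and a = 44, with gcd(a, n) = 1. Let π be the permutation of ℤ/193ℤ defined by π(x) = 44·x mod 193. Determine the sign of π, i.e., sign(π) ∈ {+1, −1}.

-1

Trace 130: π^k(130) = [130, 123, 8, 159, 48, 182, 95] for k=0..6.
2 cycles of lengths [192, 1].
With 2 cycles on 193 points, sign = (−1)^{193−2} = -1.
Via Zolotarev, sign(π_{44}) = (44|193) = -1.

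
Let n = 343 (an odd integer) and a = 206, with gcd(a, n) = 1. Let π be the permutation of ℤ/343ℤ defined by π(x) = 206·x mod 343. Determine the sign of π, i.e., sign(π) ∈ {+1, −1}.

-1

Orbit of 271 under x↦206x: [271, 260, 52, 79, 153, 305, 61]… (length divides ord_343(206)).
π_206 has 4 disjoint cycles with lengths [294, 42, 6, 1] on {0,…,342}.
343 − 4 = 339 transpositions; sign(π) = (−1)^339 = -1.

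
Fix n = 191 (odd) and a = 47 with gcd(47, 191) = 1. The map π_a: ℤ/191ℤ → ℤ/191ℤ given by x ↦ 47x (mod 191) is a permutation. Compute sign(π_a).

-1

Trace 188: π^k(188) = [188, 50, 58, 52, 152, 77, 181] for k=0..6.
Decompose π into cycles: lengths [190, 1] (2 cycles, including the fixed point 0).
191 − 2 = 189 transpositions; sign(π) = (−1)^189 = -1.
Via Zolotarev, sign(π_{47}) = (47|191) = -1.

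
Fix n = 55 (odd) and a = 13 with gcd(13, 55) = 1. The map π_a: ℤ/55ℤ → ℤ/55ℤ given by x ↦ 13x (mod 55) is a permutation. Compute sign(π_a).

Start at x=49: 49 → 32 → 31 → 18 → 14 → 17 → 1 → … (one orbit).
Decompose π into cycles: lengths [20, 20, 10, 4, 1] (5 cycles, including the fixed point 0).
5 cycles on 55: each ℓ→(−1)^(ℓ−1), product (−1)^50 = +1.
Zolotarev: (13|55) = +1, matching the cycle-count sign.

+1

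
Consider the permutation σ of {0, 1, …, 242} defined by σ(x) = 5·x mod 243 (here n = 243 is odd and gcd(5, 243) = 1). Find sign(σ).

Trace 19: π^k(19) = [19, 95, 232, 188, 211, 83, 172] for k=0..6.
π_5 has 6 disjoint cycles with lengths [162, 54, 18, 6, 2, 1] on {0,…,242}.
243 − 6 = 237 transpositions; sign(π) = (−1)^237 = -1.

-1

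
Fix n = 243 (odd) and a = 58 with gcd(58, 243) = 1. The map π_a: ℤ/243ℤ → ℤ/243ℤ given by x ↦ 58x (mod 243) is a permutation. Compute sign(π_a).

Orbit of 175 under x↦58x: [175, 187, 154, 184, 223, 55, 31]… (length divides ord_243(58)).
Decompose π into cycles: lengths [81, 81, 27, 27, 9, 9, 3, 3, 1, 1, 1] (11 cycles, including the fixed point 0).
Σ(ℓ_i−1) = 243−11 = 232; sign = (−1)^232 = +1.

+1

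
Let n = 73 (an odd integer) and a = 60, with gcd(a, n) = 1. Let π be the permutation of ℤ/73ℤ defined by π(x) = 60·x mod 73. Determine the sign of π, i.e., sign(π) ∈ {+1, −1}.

-1

Start at x=44: 44 → 12 → 63 → 57 → 62 → 70 → 39 → … (one orbit).
Cycle type of π: 72 + 1; total 2 cycles.
Σ(ℓ_i−1) = 73−2 = 71; sign = (−1)^71 = -1.
Zolotarev: (60|73) = -1, matching the cycle-count sign.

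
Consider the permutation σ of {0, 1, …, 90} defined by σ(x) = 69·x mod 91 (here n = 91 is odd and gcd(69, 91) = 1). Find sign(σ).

-1

Start at x=62: 62 → 1 → 69 → 29 → 90 → 22 → 62 (one orbit).
Cycle lengths of π_69 on ℤ/91ℤ: [6, 6, 6, 6, 6, 6, 6, 6, 6, 6, 6, 6, 6, 6, 2, 2, 2, 1]; 18 cycles in total.
Σ(ℓ_i−1) = 91−18 = 73; sign = (−1)^73 = -1.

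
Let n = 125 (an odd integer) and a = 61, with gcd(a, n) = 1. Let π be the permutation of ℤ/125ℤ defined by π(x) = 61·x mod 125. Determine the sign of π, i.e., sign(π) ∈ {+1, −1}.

+1

Trace 101: π^k(101) = [101, 36, 71, 81, 66, 26, 86] for k=0..6.
Decompose π into cycles: lengths [25, 25, 25, 25, 5, 5, 5, 5, 1, 1, 1, 1, 1] (13 cycles, including the fixed point 0).
sign(π) = (−1)^{n − #cycles} = (−1)^{125−13} = (−1)^112 = +1.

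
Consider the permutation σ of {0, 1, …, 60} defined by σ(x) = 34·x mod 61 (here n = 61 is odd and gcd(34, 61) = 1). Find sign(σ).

+1

Orbit of 34 under x↦34x: [34, 58, 20, 9, 1]… (length divides ord_61(34)).
π_34 has 13 disjoint cycles with lengths [5, 5, 5, 5, 5, 5, 5, 5, 5, 5, 5, 5, 1] on {0,…,60}.
Σ(ℓ_i−1) = 61−13 = 48; sign = (−1)^48 = +1.
Zolotarev: (34|61) = +1, matching the cycle-count sign.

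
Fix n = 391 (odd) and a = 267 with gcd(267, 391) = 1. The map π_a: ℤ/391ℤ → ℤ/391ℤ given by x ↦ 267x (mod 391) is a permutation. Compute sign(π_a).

+1

Trace 259: π^k(259) = [259, 337, 49, 180, 358, 182, 110] for k=0..6.
Cycle lengths of π_267 on ℤ/391ℤ: [176, 176, 22, 16, 1]; 5 cycles in total.
sign(π) = (−1)^{n − #cycles} = (−1)^{391−5} = (−1)^386 = +1.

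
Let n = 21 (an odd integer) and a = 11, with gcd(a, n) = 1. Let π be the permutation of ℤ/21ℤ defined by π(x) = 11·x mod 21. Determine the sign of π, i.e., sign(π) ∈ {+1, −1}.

-1

Trace 16: π^k(16) = [16, 8, 4, 2, 1, 11] for k=0..5.
Cycle type of π: 6×2 + 3×2 + 2 + 1; total 6 cycles.
With 6 cycles on 21 points, sign = (−1)^{21−6} = -1.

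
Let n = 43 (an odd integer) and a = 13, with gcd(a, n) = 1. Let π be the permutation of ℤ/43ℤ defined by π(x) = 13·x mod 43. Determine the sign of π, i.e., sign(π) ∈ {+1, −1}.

Start at x=21: 21 → 15 → 23 → 41 → 17 → 6 → 35 → … (one orbit).
3 cycles of lengths [21, 21, 1].
sign(π) = (−1)^{n − #cycles} = (−1)^{43−3} = (−1)^40 = +1.
Via Zolotarev, sign(π_{13}) = (13|43) = +1.

+1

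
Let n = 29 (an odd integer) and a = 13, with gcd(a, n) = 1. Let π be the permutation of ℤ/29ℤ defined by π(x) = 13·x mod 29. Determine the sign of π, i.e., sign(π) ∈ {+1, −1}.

Start at x=22: 22 → 25 → 6 → 20 → 28 → 16 → 5 → … (one orbit).
Decompose π into cycles: lengths [14, 14, 1] (3 cycles, including the fixed point 0).
With 3 cycles on 29 points, sign = (−1)^{29−3} = +1.

+1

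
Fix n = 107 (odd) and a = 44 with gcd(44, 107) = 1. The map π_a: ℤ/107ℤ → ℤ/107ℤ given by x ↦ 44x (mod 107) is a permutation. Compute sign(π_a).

+1

Orbit of 41 under x↦44x: [41, 92, 89, 64, 34, 105, 19]… (length divides ord_107(44)).
Cycle lengths of π_44 on ℤ/107ℤ: [53, 53, 1]; 3 cycles in total.
Σ(ℓ_i−1) = 107−3 = 104; sign = (−1)^104 = +1.
The Jacobi symbol (44|107) = +1 (Zolotarev) agrees.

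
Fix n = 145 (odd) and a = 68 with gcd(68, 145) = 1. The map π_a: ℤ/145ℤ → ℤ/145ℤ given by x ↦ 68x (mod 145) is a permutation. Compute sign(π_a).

Orbit of 111 under x↦68x: [111, 8, 109, 17, 141, 18, 64]… (length divides ord_145(68)).
Cycle type of π: 28×5 + 4 + 1; total 7 cycles.
Σ(ℓ_i−1) = 145−7 = 138; sign = (−1)^138 = +1.
(68|145)_J = +1 (Zolotarev's lemma cross-check).

+1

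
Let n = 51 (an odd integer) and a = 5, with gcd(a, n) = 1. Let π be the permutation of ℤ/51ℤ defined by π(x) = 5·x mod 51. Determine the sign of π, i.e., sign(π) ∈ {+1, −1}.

Orbit of 41 under x↦5x: [41, 1, 5, 25, 23, 13, 14]… (length divides ord_51(5)).
5 cycles of lengths [16, 16, 16, 2, 1].
With 5 cycles on 51 points, sign = (−1)^{51−5} = +1.
(5|51)_J = +1 (Zolotarev's lemma cross-check).

+1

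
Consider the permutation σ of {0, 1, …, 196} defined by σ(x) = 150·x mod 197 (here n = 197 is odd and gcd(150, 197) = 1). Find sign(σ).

Trace 101: π^k(101) = [101, 178, 105, 187, 76, 171, 40] for k=0..6.
5 cycles of lengths [49, 49, 49, 49, 1].
Σ(ℓ_i−1) = 197−5 = 192; sign = (−1)^192 = +1.

+1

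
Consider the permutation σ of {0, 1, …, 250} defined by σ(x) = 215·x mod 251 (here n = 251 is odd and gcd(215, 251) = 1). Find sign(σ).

Start at x=109: 109 → 92 → 202 → 7 → 250 → 36 → 210 → … (one orbit).
The orbit structure of x ↦ 215x mod 251: 2 orbits of sizes [250, 1].
sign(π) = (−1)^{n − #cycles} = (−1)^{251−2} = (−1)^249 = -1.

-1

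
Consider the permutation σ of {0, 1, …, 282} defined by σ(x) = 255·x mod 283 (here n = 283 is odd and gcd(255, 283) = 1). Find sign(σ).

-1

Trace 220: π^k(220) = [220, 66, 133, 238, 128, 95, 170] for k=0..6.
Decompose π into cycles: lengths [282, 1] (2 cycles, including the fixed point 0).
Σ(ℓ_i−1) = 283−2 = 281; sign = (−1)^281 = -1.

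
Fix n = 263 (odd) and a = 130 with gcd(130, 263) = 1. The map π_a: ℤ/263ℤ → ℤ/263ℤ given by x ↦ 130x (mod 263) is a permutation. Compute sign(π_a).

Start at x=250: 250 → 151 → 168 → 11 → 115 → 222 → 193 → … (one orbit).
2 cycles of lengths [262, 1].
sign(π) = (−1)^{n − #cycles} = (−1)^{263−2} = (−1)^261 = -1.
The Jacobi symbol (130|263) = -1 (Zolotarev) agrees.

-1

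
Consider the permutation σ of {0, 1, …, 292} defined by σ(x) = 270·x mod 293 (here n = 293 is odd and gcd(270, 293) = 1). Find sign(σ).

-1

Start at x=3: 3 → 224 → 122 → 124 → 78 → 257 → 242 → … (one orbit).
Decompose π into cycles: lengths [292, 1] (2 cycles, including the fixed point 0).
n − c = 293 − 2 = 291; sign = (−1)^291 = -1.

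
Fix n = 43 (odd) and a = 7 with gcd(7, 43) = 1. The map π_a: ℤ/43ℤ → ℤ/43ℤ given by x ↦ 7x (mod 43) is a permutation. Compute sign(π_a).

Orbit of 36 under x↦7x: [36, 37, 1, 7, 6, 42]… (length divides ord_43(7)).
π_7 has 8 disjoint cycles with lengths [6, 6, 6, 6, 6, 6, 6, 1] on {0,…,42}.
With 8 cycles on 43 points, sign = (−1)^{43−8} = -1.

-1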